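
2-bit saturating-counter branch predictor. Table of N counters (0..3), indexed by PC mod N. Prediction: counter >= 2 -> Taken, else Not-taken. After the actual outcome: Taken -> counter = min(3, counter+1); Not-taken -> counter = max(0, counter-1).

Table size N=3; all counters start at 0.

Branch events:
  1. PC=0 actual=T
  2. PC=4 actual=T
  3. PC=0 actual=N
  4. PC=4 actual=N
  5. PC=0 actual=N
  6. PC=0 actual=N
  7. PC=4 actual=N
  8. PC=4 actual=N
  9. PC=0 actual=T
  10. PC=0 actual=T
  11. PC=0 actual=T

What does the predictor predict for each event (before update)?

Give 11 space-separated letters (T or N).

Ev 1: PC=0 idx=0 pred=N actual=T -> ctr[0]=1
Ev 2: PC=4 idx=1 pred=N actual=T -> ctr[1]=1
Ev 3: PC=0 idx=0 pred=N actual=N -> ctr[0]=0
Ev 4: PC=4 idx=1 pred=N actual=N -> ctr[1]=0
Ev 5: PC=0 idx=0 pred=N actual=N -> ctr[0]=0
Ev 6: PC=0 idx=0 pred=N actual=N -> ctr[0]=0
Ev 7: PC=4 idx=1 pred=N actual=N -> ctr[1]=0
Ev 8: PC=4 idx=1 pred=N actual=N -> ctr[1]=0
Ev 9: PC=0 idx=0 pred=N actual=T -> ctr[0]=1
Ev 10: PC=0 idx=0 pred=N actual=T -> ctr[0]=2
Ev 11: PC=0 idx=0 pred=T actual=T -> ctr[0]=3

Answer: N N N N N N N N N N T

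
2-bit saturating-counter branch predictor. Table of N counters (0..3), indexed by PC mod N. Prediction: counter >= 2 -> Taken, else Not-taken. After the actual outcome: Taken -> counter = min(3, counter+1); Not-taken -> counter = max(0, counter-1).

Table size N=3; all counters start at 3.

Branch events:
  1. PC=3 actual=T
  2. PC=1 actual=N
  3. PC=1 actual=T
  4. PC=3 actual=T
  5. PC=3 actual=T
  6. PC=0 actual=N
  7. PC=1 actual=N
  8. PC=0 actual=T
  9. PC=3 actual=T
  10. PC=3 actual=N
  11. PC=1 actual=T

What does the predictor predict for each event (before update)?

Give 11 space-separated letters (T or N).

Ev 1: PC=3 idx=0 pred=T actual=T -> ctr[0]=3
Ev 2: PC=1 idx=1 pred=T actual=N -> ctr[1]=2
Ev 3: PC=1 idx=1 pred=T actual=T -> ctr[1]=3
Ev 4: PC=3 idx=0 pred=T actual=T -> ctr[0]=3
Ev 5: PC=3 idx=0 pred=T actual=T -> ctr[0]=3
Ev 6: PC=0 idx=0 pred=T actual=N -> ctr[0]=2
Ev 7: PC=1 idx=1 pred=T actual=N -> ctr[1]=2
Ev 8: PC=0 idx=0 pred=T actual=T -> ctr[0]=3
Ev 9: PC=3 idx=0 pred=T actual=T -> ctr[0]=3
Ev 10: PC=3 idx=0 pred=T actual=N -> ctr[0]=2
Ev 11: PC=1 idx=1 pred=T actual=T -> ctr[1]=3

Answer: T T T T T T T T T T T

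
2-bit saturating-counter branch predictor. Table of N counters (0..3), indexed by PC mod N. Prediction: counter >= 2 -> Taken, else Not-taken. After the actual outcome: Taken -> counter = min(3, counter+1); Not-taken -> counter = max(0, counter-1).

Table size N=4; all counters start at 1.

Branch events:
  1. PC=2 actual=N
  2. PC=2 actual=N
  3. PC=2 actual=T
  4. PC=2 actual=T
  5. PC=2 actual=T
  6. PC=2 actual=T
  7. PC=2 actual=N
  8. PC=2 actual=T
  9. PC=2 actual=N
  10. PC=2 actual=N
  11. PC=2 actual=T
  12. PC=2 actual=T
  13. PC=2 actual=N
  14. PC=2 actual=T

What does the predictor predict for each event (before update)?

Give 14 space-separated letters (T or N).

Ev 1: PC=2 idx=2 pred=N actual=N -> ctr[2]=0
Ev 2: PC=2 idx=2 pred=N actual=N -> ctr[2]=0
Ev 3: PC=2 idx=2 pred=N actual=T -> ctr[2]=1
Ev 4: PC=2 idx=2 pred=N actual=T -> ctr[2]=2
Ev 5: PC=2 idx=2 pred=T actual=T -> ctr[2]=3
Ev 6: PC=2 idx=2 pred=T actual=T -> ctr[2]=3
Ev 7: PC=2 idx=2 pred=T actual=N -> ctr[2]=2
Ev 8: PC=2 idx=2 pred=T actual=T -> ctr[2]=3
Ev 9: PC=2 idx=2 pred=T actual=N -> ctr[2]=2
Ev 10: PC=2 idx=2 pred=T actual=N -> ctr[2]=1
Ev 11: PC=2 idx=2 pred=N actual=T -> ctr[2]=2
Ev 12: PC=2 idx=2 pred=T actual=T -> ctr[2]=3
Ev 13: PC=2 idx=2 pred=T actual=N -> ctr[2]=2
Ev 14: PC=2 idx=2 pred=T actual=T -> ctr[2]=3

Answer: N N N N T T T T T T N T T T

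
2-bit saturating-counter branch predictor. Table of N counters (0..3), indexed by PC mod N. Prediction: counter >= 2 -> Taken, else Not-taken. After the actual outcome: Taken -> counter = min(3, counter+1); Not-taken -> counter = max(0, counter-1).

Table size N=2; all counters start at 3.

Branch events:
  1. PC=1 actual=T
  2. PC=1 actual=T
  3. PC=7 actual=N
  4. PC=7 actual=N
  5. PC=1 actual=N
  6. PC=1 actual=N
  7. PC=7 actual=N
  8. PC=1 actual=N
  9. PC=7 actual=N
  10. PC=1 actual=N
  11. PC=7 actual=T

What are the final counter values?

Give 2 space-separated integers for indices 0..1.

Ev 1: PC=1 idx=1 pred=T actual=T -> ctr[1]=3
Ev 2: PC=1 idx=1 pred=T actual=T -> ctr[1]=3
Ev 3: PC=7 idx=1 pred=T actual=N -> ctr[1]=2
Ev 4: PC=7 idx=1 pred=T actual=N -> ctr[1]=1
Ev 5: PC=1 idx=1 pred=N actual=N -> ctr[1]=0
Ev 6: PC=1 idx=1 pred=N actual=N -> ctr[1]=0
Ev 7: PC=7 idx=1 pred=N actual=N -> ctr[1]=0
Ev 8: PC=1 idx=1 pred=N actual=N -> ctr[1]=0
Ev 9: PC=7 idx=1 pred=N actual=N -> ctr[1]=0
Ev 10: PC=1 idx=1 pred=N actual=N -> ctr[1]=0
Ev 11: PC=7 idx=1 pred=N actual=T -> ctr[1]=1

Answer: 3 1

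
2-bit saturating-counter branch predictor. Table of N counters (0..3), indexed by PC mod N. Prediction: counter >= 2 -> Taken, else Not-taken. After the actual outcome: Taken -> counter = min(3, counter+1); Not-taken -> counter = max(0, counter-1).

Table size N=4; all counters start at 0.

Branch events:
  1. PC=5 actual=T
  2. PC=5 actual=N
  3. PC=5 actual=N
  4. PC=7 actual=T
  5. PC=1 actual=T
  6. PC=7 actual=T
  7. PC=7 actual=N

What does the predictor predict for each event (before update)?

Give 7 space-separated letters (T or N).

Answer: N N N N N N T

Derivation:
Ev 1: PC=5 idx=1 pred=N actual=T -> ctr[1]=1
Ev 2: PC=5 idx=1 pred=N actual=N -> ctr[1]=0
Ev 3: PC=5 idx=1 pred=N actual=N -> ctr[1]=0
Ev 4: PC=7 idx=3 pred=N actual=T -> ctr[3]=1
Ev 5: PC=1 idx=1 pred=N actual=T -> ctr[1]=1
Ev 6: PC=7 idx=3 pred=N actual=T -> ctr[3]=2
Ev 7: PC=7 idx=3 pred=T actual=N -> ctr[3]=1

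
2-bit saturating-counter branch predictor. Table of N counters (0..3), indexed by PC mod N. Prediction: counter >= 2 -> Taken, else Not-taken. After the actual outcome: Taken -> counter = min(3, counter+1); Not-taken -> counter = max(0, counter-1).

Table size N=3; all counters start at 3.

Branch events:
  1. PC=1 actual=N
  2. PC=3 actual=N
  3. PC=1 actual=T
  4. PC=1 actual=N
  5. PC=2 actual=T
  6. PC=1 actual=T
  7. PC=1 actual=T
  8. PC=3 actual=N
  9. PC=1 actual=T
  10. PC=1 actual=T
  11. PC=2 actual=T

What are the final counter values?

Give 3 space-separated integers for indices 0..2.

Answer: 1 3 3

Derivation:
Ev 1: PC=1 idx=1 pred=T actual=N -> ctr[1]=2
Ev 2: PC=3 idx=0 pred=T actual=N -> ctr[0]=2
Ev 3: PC=1 idx=1 pred=T actual=T -> ctr[1]=3
Ev 4: PC=1 idx=1 pred=T actual=N -> ctr[1]=2
Ev 5: PC=2 idx=2 pred=T actual=T -> ctr[2]=3
Ev 6: PC=1 idx=1 pred=T actual=T -> ctr[1]=3
Ev 7: PC=1 idx=1 pred=T actual=T -> ctr[1]=3
Ev 8: PC=3 idx=0 pred=T actual=N -> ctr[0]=1
Ev 9: PC=1 idx=1 pred=T actual=T -> ctr[1]=3
Ev 10: PC=1 idx=1 pred=T actual=T -> ctr[1]=3
Ev 11: PC=2 idx=2 pred=T actual=T -> ctr[2]=3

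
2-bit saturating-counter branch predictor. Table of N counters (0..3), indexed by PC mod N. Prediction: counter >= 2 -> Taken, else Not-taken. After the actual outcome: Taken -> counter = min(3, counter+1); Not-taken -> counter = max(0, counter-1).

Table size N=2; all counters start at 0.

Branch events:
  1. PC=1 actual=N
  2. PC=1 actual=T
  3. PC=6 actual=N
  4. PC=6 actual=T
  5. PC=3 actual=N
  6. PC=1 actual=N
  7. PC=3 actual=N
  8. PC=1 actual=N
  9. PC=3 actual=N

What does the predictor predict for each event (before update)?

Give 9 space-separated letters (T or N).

Answer: N N N N N N N N N

Derivation:
Ev 1: PC=1 idx=1 pred=N actual=N -> ctr[1]=0
Ev 2: PC=1 idx=1 pred=N actual=T -> ctr[1]=1
Ev 3: PC=6 idx=0 pred=N actual=N -> ctr[0]=0
Ev 4: PC=6 idx=0 pred=N actual=T -> ctr[0]=1
Ev 5: PC=3 idx=1 pred=N actual=N -> ctr[1]=0
Ev 6: PC=1 idx=1 pred=N actual=N -> ctr[1]=0
Ev 7: PC=3 idx=1 pred=N actual=N -> ctr[1]=0
Ev 8: PC=1 idx=1 pred=N actual=N -> ctr[1]=0
Ev 9: PC=3 idx=1 pred=N actual=N -> ctr[1]=0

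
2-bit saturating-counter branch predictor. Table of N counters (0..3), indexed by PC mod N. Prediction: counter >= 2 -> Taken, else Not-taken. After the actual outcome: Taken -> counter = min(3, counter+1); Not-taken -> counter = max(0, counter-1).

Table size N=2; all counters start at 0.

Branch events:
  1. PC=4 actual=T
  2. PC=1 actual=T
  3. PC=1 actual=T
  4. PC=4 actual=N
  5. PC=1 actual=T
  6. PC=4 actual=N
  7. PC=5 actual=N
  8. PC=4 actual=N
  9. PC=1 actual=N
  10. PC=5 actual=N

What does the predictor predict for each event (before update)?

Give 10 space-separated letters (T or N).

Answer: N N N N T N T N T N

Derivation:
Ev 1: PC=4 idx=0 pred=N actual=T -> ctr[0]=1
Ev 2: PC=1 idx=1 pred=N actual=T -> ctr[1]=1
Ev 3: PC=1 idx=1 pred=N actual=T -> ctr[1]=2
Ev 4: PC=4 idx=0 pred=N actual=N -> ctr[0]=0
Ev 5: PC=1 idx=1 pred=T actual=T -> ctr[1]=3
Ev 6: PC=4 idx=0 pred=N actual=N -> ctr[0]=0
Ev 7: PC=5 idx=1 pred=T actual=N -> ctr[1]=2
Ev 8: PC=4 idx=0 pred=N actual=N -> ctr[0]=0
Ev 9: PC=1 idx=1 pred=T actual=N -> ctr[1]=1
Ev 10: PC=5 idx=1 pred=N actual=N -> ctr[1]=0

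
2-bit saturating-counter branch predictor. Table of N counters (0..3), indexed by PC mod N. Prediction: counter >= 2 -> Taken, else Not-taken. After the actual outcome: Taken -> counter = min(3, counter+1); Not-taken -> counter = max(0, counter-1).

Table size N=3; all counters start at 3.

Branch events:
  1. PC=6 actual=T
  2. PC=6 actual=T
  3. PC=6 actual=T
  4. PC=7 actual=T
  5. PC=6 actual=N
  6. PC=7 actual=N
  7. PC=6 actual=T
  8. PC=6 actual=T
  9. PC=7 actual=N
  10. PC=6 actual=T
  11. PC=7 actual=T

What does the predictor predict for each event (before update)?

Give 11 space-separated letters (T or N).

Ev 1: PC=6 idx=0 pred=T actual=T -> ctr[0]=3
Ev 2: PC=6 idx=0 pred=T actual=T -> ctr[0]=3
Ev 3: PC=6 idx=0 pred=T actual=T -> ctr[0]=3
Ev 4: PC=7 idx=1 pred=T actual=T -> ctr[1]=3
Ev 5: PC=6 idx=0 pred=T actual=N -> ctr[0]=2
Ev 6: PC=7 idx=1 pred=T actual=N -> ctr[1]=2
Ev 7: PC=6 idx=0 pred=T actual=T -> ctr[0]=3
Ev 8: PC=6 idx=0 pred=T actual=T -> ctr[0]=3
Ev 9: PC=7 idx=1 pred=T actual=N -> ctr[1]=1
Ev 10: PC=6 idx=0 pred=T actual=T -> ctr[0]=3
Ev 11: PC=7 idx=1 pred=N actual=T -> ctr[1]=2

Answer: T T T T T T T T T T N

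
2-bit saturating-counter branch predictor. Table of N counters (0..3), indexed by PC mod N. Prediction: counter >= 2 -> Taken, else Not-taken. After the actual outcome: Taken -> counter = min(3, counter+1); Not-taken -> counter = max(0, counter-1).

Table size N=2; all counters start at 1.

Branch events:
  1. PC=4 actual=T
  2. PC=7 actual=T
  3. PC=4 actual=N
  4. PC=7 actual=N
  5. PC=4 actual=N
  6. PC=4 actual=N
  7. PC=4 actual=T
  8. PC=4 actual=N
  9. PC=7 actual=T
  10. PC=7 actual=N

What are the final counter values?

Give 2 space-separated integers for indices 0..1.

Ev 1: PC=4 idx=0 pred=N actual=T -> ctr[0]=2
Ev 2: PC=7 idx=1 pred=N actual=T -> ctr[1]=2
Ev 3: PC=4 idx=0 pred=T actual=N -> ctr[0]=1
Ev 4: PC=7 idx=1 pred=T actual=N -> ctr[1]=1
Ev 5: PC=4 idx=0 pred=N actual=N -> ctr[0]=0
Ev 6: PC=4 idx=0 pred=N actual=N -> ctr[0]=0
Ev 7: PC=4 idx=0 pred=N actual=T -> ctr[0]=1
Ev 8: PC=4 idx=0 pred=N actual=N -> ctr[0]=0
Ev 9: PC=7 idx=1 pred=N actual=T -> ctr[1]=2
Ev 10: PC=7 idx=1 pred=T actual=N -> ctr[1]=1

Answer: 0 1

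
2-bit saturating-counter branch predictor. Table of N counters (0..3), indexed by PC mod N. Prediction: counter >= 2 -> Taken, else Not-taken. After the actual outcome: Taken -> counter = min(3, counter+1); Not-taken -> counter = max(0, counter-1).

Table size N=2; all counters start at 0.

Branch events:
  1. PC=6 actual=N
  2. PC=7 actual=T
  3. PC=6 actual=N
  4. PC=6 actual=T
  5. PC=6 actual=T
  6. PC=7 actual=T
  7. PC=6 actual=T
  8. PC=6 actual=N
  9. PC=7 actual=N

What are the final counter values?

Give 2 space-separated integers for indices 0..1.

Answer: 2 1

Derivation:
Ev 1: PC=6 idx=0 pred=N actual=N -> ctr[0]=0
Ev 2: PC=7 idx=1 pred=N actual=T -> ctr[1]=1
Ev 3: PC=6 idx=0 pred=N actual=N -> ctr[0]=0
Ev 4: PC=6 idx=0 pred=N actual=T -> ctr[0]=1
Ev 5: PC=6 idx=0 pred=N actual=T -> ctr[0]=2
Ev 6: PC=7 idx=1 pred=N actual=T -> ctr[1]=2
Ev 7: PC=6 idx=0 pred=T actual=T -> ctr[0]=3
Ev 8: PC=6 idx=0 pred=T actual=N -> ctr[0]=2
Ev 9: PC=7 idx=1 pred=T actual=N -> ctr[1]=1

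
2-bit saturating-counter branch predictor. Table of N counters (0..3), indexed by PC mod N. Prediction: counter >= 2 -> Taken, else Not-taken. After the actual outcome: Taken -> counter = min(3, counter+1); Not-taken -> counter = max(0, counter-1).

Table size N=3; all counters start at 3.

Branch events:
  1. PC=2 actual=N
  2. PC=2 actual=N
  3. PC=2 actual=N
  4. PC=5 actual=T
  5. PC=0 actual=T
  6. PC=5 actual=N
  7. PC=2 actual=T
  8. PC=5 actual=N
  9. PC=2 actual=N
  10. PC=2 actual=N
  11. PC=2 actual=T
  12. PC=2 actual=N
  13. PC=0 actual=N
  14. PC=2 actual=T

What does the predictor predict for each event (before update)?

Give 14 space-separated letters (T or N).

Ev 1: PC=2 idx=2 pred=T actual=N -> ctr[2]=2
Ev 2: PC=2 idx=2 pred=T actual=N -> ctr[2]=1
Ev 3: PC=2 idx=2 pred=N actual=N -> ctr[2]=0
Ev 4: PC=5 idx=2 pred=N actual=T -> ctr[2]=1
Ev 5: PC=0 idx=0 pred=T actual=T -> ctr[0]=3
Ev 6: PC=5 idx=2 pred=N actual=N -> ctr[2]=0
Ev 7: PC=2 idx=2 pred=N actual=T -> ctr[2]=1
Ev 8: PC=5 idx=2 pred=N actual=N -> ctr[2]=0
Ev 9: PC=2 idx=2 pred=N actual=N -> ctr[2]=0
Ev 10: PC=2 idx=2 pred=N actual=N -> ctr[2]=0
Ev 11: PC=2 idx=2 pred=N actual=T -> ctr[2]=1
Ev 12: PC=2 idx=2 pred=N actual=N -> ctr[2]=0
Ev 13: PC=0 idx=0 pred=T actual=N -> ctr[0]=2
Ev 14: PC=2 idx=2 pred=N actual=T -> ctr[2]=1

Answer: T T N N T N N N N N N N T N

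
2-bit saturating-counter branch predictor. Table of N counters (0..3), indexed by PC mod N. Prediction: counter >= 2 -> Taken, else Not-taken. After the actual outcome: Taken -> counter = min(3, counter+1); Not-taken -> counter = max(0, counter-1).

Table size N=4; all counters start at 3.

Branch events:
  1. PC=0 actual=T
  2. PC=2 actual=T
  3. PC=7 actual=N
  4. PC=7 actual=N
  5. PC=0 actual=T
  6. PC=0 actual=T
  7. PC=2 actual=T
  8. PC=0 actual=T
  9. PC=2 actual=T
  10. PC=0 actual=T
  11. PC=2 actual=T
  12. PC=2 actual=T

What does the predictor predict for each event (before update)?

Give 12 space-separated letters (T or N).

Answer: T T T T T T T T T T T T

Derivation:
Ev 1: PC=0 idx=0 pred=T actual=T -> ctr[0]=3
Ev 2: PC=2 idx=2 pred=T actual=T -> ctr[2]=3
Ev 3: PC=7 idx=3 pred=T actual=N -> ctr[3]=2
Ev 4: PC=7 idx=3 pred=T actual=N -> ctr[3]=1
Ev 5: PC=0 idx=0 pred=T actual=T -> ctr[0]=3
Ev 6: PC=0 idx=0 pred=T actual=T -> ctr[0]=3
Ev 7: PC=2 idx=2 pred=T actual=T -> ctr[2]=3
Ev 8: PC=0 idx=0 pred=T actual=T -> ctr[0]=3
Ev 9: PC=2 idx=2 pred=T actual=T -> ctr[2]=3
Ev 10: PC=0 idx=0 pred=T actual=T -> ctr[0]=3
Ev 11: PC=2 idx=2 pred=T actual=T -> ctr[2]=3
Ev 12: PC=2 idx=2 pred=T actual=T -> ctr[2]=3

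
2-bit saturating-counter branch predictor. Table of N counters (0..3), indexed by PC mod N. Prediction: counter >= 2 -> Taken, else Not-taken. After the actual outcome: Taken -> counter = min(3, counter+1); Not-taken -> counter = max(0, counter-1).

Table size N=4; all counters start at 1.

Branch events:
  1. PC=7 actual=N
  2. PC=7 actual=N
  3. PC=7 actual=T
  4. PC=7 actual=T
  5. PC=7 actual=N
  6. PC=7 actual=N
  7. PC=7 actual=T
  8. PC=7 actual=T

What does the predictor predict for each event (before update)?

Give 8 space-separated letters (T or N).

Ev 1: PC=7 idx=3 pred=N actual=N -> ctr[3]=0
Ev 2: PC=7 idx=3 pred=N actual=N -> ctr[3]=0
Ev 3: PC=7 idx=3 pred=N actual=T -> ctr[3]=1
Ev 4: PC=7 idx=3 pred=N actual=T -> ctr[3]=2
Ev 5: PC=7 idx=3 pred=T actual=N -> ctr[3]=1
Ev 6: PC=7 idx=3 pred=N actual=N -> ctr[3]=0
Ev 7: PC=7 idx=3 pred=N actual=T -> ctr[3]=1
Ev 8: PC=7 idx=3 pred=N actual=T -> ctr[3]=2

Answer: N N N N T N N N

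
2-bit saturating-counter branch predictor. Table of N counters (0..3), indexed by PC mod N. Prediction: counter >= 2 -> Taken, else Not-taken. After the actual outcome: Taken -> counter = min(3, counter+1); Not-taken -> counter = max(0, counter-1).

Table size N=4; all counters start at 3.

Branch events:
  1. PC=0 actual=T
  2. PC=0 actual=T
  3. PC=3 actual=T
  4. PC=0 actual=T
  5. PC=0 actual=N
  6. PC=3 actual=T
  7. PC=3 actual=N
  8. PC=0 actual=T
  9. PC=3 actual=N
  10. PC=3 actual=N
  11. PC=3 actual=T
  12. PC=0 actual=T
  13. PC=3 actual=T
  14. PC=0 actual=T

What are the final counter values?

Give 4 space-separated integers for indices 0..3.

Answer: 3 3 3 2

Derivation:
Ev 1: PC=0 idx=0 pred=T actual=T -> ctr[0]=3
Ev 2: PC=0 idx=0 pred=T actual=T -> ctr[0]=3
Ev 3: PC=3 idx=3 pred=T actual=T -> ctr[3]=3
Ev 4: PC=0 idx=0 pred=T actual=T -> ctr[0]=3
Ev 5: PC=0 idx=0 pred=T actual=N -> ctr[0]=2
Ev 6: PC=3 idx=3 pred=T actual=T -> ctr[3]=3
Ev 7: PC=3 idx=3 pred=T actual=N -> ctr[3]=2
Ev 8: PC=0 idx=0 pred=T actual=T -> ctr[0]=3
Ev 9: PC=3 idx=3 pred=T actual=N -> ctr[3]=1
Ev 10: PC=3 idx=3 pred=N actual=N -> ctr[3]=0
Ev 11: PC=3 idx=3 pred=N actual=T -> ctr[3]=1
Ev 12: PC=0 idx=0 pred=T actual=T -> ctr[0]=3
Ev 13: PC=3 idx=3 pred=N actual=T -> ctr[3]=2
Ev 14: PC=0 idx=0 pred=T actual=T -> ctr[0]=3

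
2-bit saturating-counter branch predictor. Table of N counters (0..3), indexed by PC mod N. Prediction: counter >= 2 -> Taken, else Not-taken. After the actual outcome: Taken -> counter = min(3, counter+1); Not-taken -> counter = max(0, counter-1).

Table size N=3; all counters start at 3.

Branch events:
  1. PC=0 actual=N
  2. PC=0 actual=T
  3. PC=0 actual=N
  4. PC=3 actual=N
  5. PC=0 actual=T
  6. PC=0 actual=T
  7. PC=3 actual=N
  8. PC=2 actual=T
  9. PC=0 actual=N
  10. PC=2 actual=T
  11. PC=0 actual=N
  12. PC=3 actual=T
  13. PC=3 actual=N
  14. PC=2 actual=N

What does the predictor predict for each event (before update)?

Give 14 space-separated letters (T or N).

Ev 1: PC=0 idx=0 pred=T actual=N -> ctr[0]=2
Ev 2: PC=0 idx=0 pred=T actual=T -> ctr[0]=3
Ev 3: PC=0 idx=0 pred=T actual=N -> ctr[0]=2
Ev 4: PC=3 idx=0 pred=T actual=N -> ctr[0]=1
Ev 5: PC=0 idx=0 pred=N actual=T -> ctr[0]=2
Ev 6: PC=0 idx=0 pred=T actual=T -> ctr[0]=3
Ev 7: PC=3 idx=0 pred=T actual=N -> ctr[0]=2
Ev 8: PC=2 idx=2 pred=T actual=T -> ctr[2]=3
Ev 9: PC=0 idx=0 pred=T actual=N -> ctr[0]=1
Ev 10: PC=2 idx=2 pred=T actual=T -> ctr[2]=3
Ev 11: PC=0 idx=0 pred=N actual=N -> ctr[0]=0
Ev 12: PC=3 idx=0 pred=N actual=T -> ctr[0]=1
Ev 13: PC=3 idx=0 pred=N actual=N -> ctr[0]=0
Ev 14: PC=2 idx=2 pred=T actual=N -> ctr[2]=2

Answer: T T T T N T T T T T N N N T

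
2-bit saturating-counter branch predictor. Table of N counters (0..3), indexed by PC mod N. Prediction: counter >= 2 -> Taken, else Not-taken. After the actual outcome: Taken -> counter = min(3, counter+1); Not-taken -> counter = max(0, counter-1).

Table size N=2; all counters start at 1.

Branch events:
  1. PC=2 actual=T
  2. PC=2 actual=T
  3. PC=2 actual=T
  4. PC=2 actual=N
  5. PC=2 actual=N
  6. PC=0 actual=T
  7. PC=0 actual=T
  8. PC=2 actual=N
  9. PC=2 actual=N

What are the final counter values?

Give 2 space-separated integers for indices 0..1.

Ev 1: PC=2 idx=0 pred=N actual=T -> ctr[0]=2
Ev 2: PC=2 idx=0 pred=T actual=T -> ctr[0]=3
Ev 3: PC=2 idx=0 pred=T actual=T -> ctr[0]=3
Ev 4: PC=2 idx=0 pred=T actual=N -> ctr[0]=2
Ev 5: PC=2 idx=0 pred=T actual=N -> ctr[0]=1
Ev 6: PC=0 idx=0 pred=N actual=T -> ctr[0]=2
Ev 7: PC=0 idx=0 pred=T actual=T -> ctr[0]=3
Ev 8: PC=2 idx=0 pred=T actual=N -> ctr[0]=2
Ev 9: PC=2 idx=0 pred=T actual=N -> ctr[0]=1

Answer: 1 1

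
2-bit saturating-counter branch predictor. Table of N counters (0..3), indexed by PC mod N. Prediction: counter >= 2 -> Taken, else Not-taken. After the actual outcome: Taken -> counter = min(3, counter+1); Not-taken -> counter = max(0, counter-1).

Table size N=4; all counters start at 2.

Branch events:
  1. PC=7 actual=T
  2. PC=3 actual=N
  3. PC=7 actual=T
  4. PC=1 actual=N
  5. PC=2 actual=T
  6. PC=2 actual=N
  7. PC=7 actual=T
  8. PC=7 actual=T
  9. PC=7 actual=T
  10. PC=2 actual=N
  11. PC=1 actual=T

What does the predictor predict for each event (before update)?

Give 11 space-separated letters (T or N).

Ev 1: PC=7 idx=3 pred=T actual=T -> ctr[3]=3
Ev 2: PC=3 idx=3 pred=T actual=N -> ctr[3]=2
Ev 3: PC=7 idx=3 pred=T actual=T -> ctr[3]=3
Ev 4: PC=1 idx=1 pred=T actual=N -> ctr[1]=1
Ev 5: PC=2 idx=2 pred=T actual=T -> ctr[2]=3
Ev 6: PC=2 idx=2 pred=T actual=N -> ctr[2]=2
Ev 7: PC=7 idx=3 pred=T actual=T -> ctr[3]=3
Ev 8: PC=7 idx=3 pred=T actual=T -> ctr[3]=3
Ev 9: PC=7 idx=3 pred=T actual=T -> ctr[3]=3
Ev 10: PC=2 idx=2 pred=T actual=N -> ctr[2]=1
Ev 11: PC=1 idx=1 pred=N actual=T -> ctr[1]=2

Answer: T T T T T T T T T T N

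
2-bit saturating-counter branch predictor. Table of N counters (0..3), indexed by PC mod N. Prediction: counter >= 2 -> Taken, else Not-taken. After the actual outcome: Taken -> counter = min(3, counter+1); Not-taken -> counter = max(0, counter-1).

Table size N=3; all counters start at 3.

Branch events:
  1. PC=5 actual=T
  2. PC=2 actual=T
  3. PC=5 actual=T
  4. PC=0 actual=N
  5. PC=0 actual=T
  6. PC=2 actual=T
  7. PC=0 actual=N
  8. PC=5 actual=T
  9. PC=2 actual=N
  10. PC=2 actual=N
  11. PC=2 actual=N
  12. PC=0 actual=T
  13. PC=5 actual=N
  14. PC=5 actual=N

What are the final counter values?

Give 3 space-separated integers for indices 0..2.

Ev 1: PC=5 idx=2 pred=T actual=T -> ctr[2]=3
Ev 2: PC=2 idx=2 pred=T actual=T -> ctr[2]=3
Ev 3: PC=5 idx=2 pred=T actual=T -> ctr[2]=3
Ev 4: PC=0 idx=0 pred=T actual=N -> ctr[0]=2
Ev 5: PC=0 idx=0 pred=T actual=T -> ctr[0]=3
Ev 6: PC=2 idx=2 pred=T actual=T -> ctr[2]=3
Ev 7: PC=0 idx=0 pred=T actual=N -> ctr[0]=2
Ev 8: PC=5 idx=2 pred=T actual=T -> ctr[2]=3
Ev 9: PC=2 idx=2 pred=T actual=N -> ctr[2]=2
Ev 10: PC=2 idx=2 pred=T actual=N -> ctr[2]=1
Ev 11: PC=2 idx=2 pred=N actual=N -> ctr[2]=0
Ev 12: PC=0 idx=0 pred=T actual=T -> ctr[0]=3
Ev 13: PC=5 idx=2 pred=N actual=N -> ctr[2]=0
Ev 14: PC=5 idx=2 pred=N actual=N -> ctr[2]=0

Answer: 3 3 0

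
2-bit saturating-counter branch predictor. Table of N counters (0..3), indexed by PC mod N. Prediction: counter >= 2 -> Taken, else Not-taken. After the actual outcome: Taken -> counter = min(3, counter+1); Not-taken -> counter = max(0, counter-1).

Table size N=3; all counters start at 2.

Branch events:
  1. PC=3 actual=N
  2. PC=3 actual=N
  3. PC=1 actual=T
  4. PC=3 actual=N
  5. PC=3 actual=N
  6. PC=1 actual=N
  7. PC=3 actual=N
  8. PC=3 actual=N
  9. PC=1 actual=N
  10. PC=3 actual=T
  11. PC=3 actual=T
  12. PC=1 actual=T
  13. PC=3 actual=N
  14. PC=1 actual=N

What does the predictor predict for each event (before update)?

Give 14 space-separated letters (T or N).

Answer: T N T N N T N N T N N N T T

Derivation:
Ev 1: PC=3 idx=0 pred=T actual=N -> ctr[0]=1
Ev 2: PC=3 idx=0 pred=N actual=N -> ctr[0]=0
Ev 3: PC=1 idx=1 pred=T actual=T -> ctr[1]=3
Ev 4: PC=3 idx=0 pred=N actual=N -> ctr[0]=0
Ev 5: PC=3 idx=0 pred=N actual=N -> ctr[0]=0
Ev 6: PC=1 idx=1 pred=T actual=N -> ctr[1]=2
Ev 7: PC=3 idx=0 pred=N actual=N -> ctr[0]=0
Ev 8: PC=3 idx=0 pred=N actual=N -> ctr[0]=0
Ev 9: PC=1 idx=1 pred=T actual=N -> ctr[1]=1
Ev 10: PC=3 idx=0 pred=N actual=T -> ctr[0]=1
Ev 11: PC=3 idx=0 pred=N actual=T -> ctr[0]=2
Ev 12: PC=1 idx=1 pred=N actual=T -> ctr[1]=2
Ev 13: PC=3 idx=0 pred=T actual=N -> ctr[0]=1
Ev 14: PC=1 idx=1 pred=T actual=N -> ctr[1]=1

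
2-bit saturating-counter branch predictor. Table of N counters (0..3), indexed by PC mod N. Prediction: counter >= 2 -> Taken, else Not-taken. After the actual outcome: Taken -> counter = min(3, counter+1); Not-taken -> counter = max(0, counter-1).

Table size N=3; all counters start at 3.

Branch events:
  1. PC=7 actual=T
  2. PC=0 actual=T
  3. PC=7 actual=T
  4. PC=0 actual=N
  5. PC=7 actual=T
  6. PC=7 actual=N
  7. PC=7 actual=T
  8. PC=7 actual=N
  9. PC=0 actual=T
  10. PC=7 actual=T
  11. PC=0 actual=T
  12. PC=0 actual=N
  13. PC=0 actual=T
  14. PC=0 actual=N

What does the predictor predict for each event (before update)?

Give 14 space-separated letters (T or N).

Answer: T T T T T T T T T T T T T T

Derivation:
Ev 1: PC=7 idx=1 pred=T actual=T -> ctr[1]=3
Ev 2: PC=0 idx=0 pred=T actual=T -> ctr[0]=3
Ev 3: PC=7 idx=1 pred=T actual=T -> ctr[1]=3
Ev 4: PC=0 idx=0 pred=T actual=N -> ctr[0]=2
Ev 5: PC=7 idx=1 pred=T actual=T -> ctr[1]=3
Ev 6: PC=7 idx=1 pred=T actual=N -> ctr[1]=2
Ev 7: PC=7 idx=1 pred=T actual=T -> ctr[1]=3
Ev 8: PC=7 idx=1 pred=T actual=N -> ctr[1]=2
Ev 9: PC=0 idx=0 pred=T actual=T -> ctr[0]=3
Ev 10: PC=7 idx=1 pred=T actual=T -> ctr[1]=3
Ev 11: PC=0 idx=0 pred=T actual=T -> ctr[0]=3
Ev 12: PC=0 idx=0 pred=T actual=N -> ctr[0]=2
Ev 13: PC=0 idx=0 pred=T actual=T -> ctr[0]=3
Ev 14: PC=0 idx=0 pred=T actual=N -> ctr[0]=2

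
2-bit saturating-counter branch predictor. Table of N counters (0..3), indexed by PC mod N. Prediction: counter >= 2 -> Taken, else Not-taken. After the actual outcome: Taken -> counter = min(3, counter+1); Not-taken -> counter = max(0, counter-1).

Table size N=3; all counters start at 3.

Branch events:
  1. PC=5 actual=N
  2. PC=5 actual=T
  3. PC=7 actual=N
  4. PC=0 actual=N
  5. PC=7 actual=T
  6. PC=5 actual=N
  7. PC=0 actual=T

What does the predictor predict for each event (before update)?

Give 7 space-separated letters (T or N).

Answer: T T T T T T T

Derivation:
Ev 1: PC=5 idx=2 pred=T actual=N -> ctr[2]=2
Ev 2: PC=5 idx=2 pred=T actual=T -> ctr[2]=3
Ev 3: PC=7 idx=1 pred=T actual=N -> ctr[1]=2
Ev 4: PC=0 idx=0 pred=T actual=N -> ctr[0]=2
Ev 5: PC=7 idx=1 pred=T actual=T -> ctr[1]=3
Ev 6: PC=5 idx=2 pred=T actual=N -> ctr[2]=2
Ev 7: PC=0 idx=0 pred=T actual=T -> ctr[0]=3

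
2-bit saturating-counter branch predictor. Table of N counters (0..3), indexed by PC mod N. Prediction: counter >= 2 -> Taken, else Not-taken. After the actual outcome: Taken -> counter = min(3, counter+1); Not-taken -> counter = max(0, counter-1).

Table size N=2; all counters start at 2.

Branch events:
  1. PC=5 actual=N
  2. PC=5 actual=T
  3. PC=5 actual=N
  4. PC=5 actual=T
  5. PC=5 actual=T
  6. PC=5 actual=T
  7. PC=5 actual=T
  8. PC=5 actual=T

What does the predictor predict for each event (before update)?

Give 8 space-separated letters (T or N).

Ev 1: PC=5 idx=1 pred=T actual=N -> ctr[1]=1
Ev 2: PC=5 idx=1 pred=N actual=T -> ctr[1]=2
Ev 3: PC=5 idx=1 pred=T actual=N -> ctr[1]=1
Ev 4: PC=5 idx=1 pred=N actual=T -> ctr[1]=2
Ev 5: PC=5 idx=1 pred=T actual=T -> ctr[1]=3
Ev 6: PC=5 idx=1 pred=T actual=T -> ctr[1]=3
Ev 7: PC=5 idx=1 pred=T actual=T -> ctr[1]=3
Ev 8: PC=5 idx=1 pred=T actual=T -> ctr[1]=3

Answer: T N T N T T T T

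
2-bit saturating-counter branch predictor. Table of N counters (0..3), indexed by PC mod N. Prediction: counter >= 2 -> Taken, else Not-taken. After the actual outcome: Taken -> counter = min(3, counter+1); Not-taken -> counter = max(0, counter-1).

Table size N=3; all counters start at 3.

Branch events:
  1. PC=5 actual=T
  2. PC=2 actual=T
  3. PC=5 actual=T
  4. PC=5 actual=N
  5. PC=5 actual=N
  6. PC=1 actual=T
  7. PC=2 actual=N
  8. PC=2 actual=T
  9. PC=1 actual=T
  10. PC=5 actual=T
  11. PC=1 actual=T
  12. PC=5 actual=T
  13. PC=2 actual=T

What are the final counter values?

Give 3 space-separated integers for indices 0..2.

Ev 1: PC=5 idx=2 pred=T actual=T -> ctr[2]=3
Ev 2: PC=2 idx=2 pred=T actual=T -> ctr[2]=3
Ev 3: PC=5 idx=2 pred=T actual=T -> ctr[2]=3
Ev 4: PC=5 idx=2 pred=T actual=N -> ctr[2]=2
Ev 5: PC=5 idx=2 pred=T actual=N -> ctr[2]=1
Ev 6: PC=1 idx=1 pred=T actual=T -> ctr[1]=3
Ev 7: PC=2 idx=2 pred=N actual=N -> ctr[2]=0
Ev 8: PC=2 idx=2 pred=N actual=T -> ctr[2]=1
Ev 9: PC=1 idx=1 pred=T actual=T -> ctr[1]=3
Ev 10: PC=5 idx=2 pred=N actual=T -> ctr[2]=2
Ev 11: PC=1 idx=1 pred=T actual=T -> ctr[1]=3
Ev 12: PC=5 idx=2 pred=T actual=T -> ctr[2]=3
Ev 13: PC=2 idx=2 pred=T actual=T -> ctr[2]=3

Answer: 3 3 3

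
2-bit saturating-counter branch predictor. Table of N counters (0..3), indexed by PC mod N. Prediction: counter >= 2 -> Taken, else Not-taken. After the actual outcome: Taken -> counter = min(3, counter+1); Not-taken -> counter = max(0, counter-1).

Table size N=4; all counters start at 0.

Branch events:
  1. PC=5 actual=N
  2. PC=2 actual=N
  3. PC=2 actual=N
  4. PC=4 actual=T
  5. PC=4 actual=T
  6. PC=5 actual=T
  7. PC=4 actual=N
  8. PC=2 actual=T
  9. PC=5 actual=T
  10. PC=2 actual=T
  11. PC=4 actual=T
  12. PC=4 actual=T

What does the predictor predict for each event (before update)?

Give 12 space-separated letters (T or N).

Answer: N N N N N N T N N N N T

Derivation:
Ev 1: PC=5 idx=1 pred=N actual=N -> ctr[1]=0
Ev 2: PC=2 idx=2 pred=N actual=N -> ctr[2]=0
Ev 3: PC=2 idx=2 pred=N actual=N -> ctr[2]=0
Ev 4: PC=4 idx=0 pred=N actual=T -> ctr[0]=1
Ev 5: PC=4 idx=0 pred=N actual=T -> ctr[0]=2
Ev 6: PC=5 idx=1 pred=N actual=T -> ctr[1]=1
Ev 7: PC=4 idx=0 pred=T actual=N -> ctr[0]=1
Ev 8: PC=2 idx=2 pred=N actual=T -> ctr[2]=1
Ev 9: PC=5 idx=1 pred=N actual=T -> ctr[1]=2
Ev 10: PC=2 idx=2 pred=N actual=T -> ctr[2]=2
Ev 11: PC=4 idx=0 pred=N actual=T -> ctr[0]=2
Ev 12: PC=4 idx=0 pred=T actual=T -> ctr[0]=3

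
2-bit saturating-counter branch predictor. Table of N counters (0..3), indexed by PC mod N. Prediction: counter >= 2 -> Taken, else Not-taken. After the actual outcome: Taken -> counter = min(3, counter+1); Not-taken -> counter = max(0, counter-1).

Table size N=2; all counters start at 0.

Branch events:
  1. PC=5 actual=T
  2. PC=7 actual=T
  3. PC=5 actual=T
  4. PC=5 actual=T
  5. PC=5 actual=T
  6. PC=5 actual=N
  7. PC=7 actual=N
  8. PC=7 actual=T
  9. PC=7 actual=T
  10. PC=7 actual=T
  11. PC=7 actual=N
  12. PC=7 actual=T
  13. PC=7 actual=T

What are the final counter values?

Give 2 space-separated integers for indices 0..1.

Answer: 0 3

Derivation:
Ev 1: PC=5 idx=1 pred=N actual=T -> ctr[1]=1
Ev 2: PC=7 idx=1 pred=N actual=T -> ctr[1]=2
Ev 3: PC=5 idx=1 pred=T actual=T -> ctr[1]=3
Ev 4: PC=5 idx=1 pred=T actual=T -> ctr[1]=3
Ev 5: PC=5 idx=1 pred=T actual=T -> ctr[1]=3
Ev 6: PC=5 idx=1 pred=T actual=N -> ctr[1]=2
Ev 7: PC=7 idx=1 pred=T actual=N -> ctr[1]=1
Ev 8: PC=7 idx=1 pred=N actual=T -> ctr[1]=2
Ev 9: PC=7 idx=1 pred=T actual=T -> ctr[1]=3
Ev 10: PC=7 idx=1 pred=T actual=T -> ctr[1]=3
Ev 11: PC=7 idx=1 pred=T actual=N -> ctr[1]=2
Ev 12: PC=7 idx=1 pred=T actual=T -> ctr[1]=3
Ev 13: PC=7 idx=1 pred=T actual=T -> ctr[1]=3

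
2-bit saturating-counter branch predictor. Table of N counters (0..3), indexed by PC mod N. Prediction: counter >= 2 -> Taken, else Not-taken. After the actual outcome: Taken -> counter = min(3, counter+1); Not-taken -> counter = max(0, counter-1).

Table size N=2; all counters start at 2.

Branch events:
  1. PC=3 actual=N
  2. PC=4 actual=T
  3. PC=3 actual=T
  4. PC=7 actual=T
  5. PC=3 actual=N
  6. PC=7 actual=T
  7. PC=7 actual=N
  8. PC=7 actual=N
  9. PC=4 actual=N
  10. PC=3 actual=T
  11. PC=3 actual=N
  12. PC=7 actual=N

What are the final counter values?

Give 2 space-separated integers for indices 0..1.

Answer: 2 0

Derivation:
Ev 1: PC=3 idx=1 pred=T actual=N -> ctr[1]=1
Ev 2: PC=4 idx=0 pred=T actual=T -> ctr[0]=3
Ev 3: PC=3 idx=1 pred=N actual=T -> ctr[1]=2
Ev 4: PC=7 idx=1 pred=T actual=T -> ctr[1]=3
Ev 5: PC=3 idx=1 pred=T actual=N -> ctr[1]=2
Ev 6: PC=7 idx=1 pred=T actual=T -> ctr[1]=3
Ev 7: PC=7 idx=1 pred=T actual=N -> ctr[1]=2
Ev 8: PC=7 idx=1 pred=T actual=N -> ctr[1]=1
Ev 9: PC=4 idx=0 pred=T actual=N -> ctr[0]=2
Ev 10: PC=3 idx=1 pred=N actual=T -> ctr[1]=2
Ev 11: PC=3 idx=1 pred=T actual=N -> ctr[1]=1
Ev 12: PC=7 idx=1 pred=N actual=N -> ctr[1]=0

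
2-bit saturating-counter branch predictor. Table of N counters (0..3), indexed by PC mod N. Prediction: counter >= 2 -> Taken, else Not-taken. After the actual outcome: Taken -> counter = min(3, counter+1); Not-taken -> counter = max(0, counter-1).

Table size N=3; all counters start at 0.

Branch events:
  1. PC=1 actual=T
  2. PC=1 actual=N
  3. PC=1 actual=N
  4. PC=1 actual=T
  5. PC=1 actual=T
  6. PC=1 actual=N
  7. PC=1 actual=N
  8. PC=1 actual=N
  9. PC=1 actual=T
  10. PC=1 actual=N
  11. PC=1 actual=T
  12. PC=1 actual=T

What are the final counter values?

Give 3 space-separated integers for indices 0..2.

Ev 1: PC=1 idx=1 pred=N actual=T -> ctr[1]=1
Ev 2: PC=1 idx=1 pred=N actual=N -> ctr[1]=0
Ev 3: PC=1 idx=1 pred=N actual=N -> ctr[1]=0
Ev 4: PC=1 idx=1 pred=N actual=T -> ctr[1]=1
Ev 5: PC=1 idx=1 pred=N actual=T -> ctr[1]=2
Ev 6: PC=1 idx=1 pred=T actual=N -> ctr[1]=1
Ev 7: PC=1 idx=1 pred=N actual=N -> ctr[1]=0
Ev 8: PC=1 idx=1 pred=N actual=N -> ctr[1]=0
Ev 9: PC=1 idx=1 pred=N actual=T -> ctr[1]=1
Ev 10: PC=1 idx=1 pred=N actual=N -> ctr[1]=0
Ev 11: PC=1 idx=1 pred=N actual=T -> ctr[1]=1
Ev 12: PC=1 idx=1 pred=N actual=T -> ctr[1]=2

Answer: 0 2 0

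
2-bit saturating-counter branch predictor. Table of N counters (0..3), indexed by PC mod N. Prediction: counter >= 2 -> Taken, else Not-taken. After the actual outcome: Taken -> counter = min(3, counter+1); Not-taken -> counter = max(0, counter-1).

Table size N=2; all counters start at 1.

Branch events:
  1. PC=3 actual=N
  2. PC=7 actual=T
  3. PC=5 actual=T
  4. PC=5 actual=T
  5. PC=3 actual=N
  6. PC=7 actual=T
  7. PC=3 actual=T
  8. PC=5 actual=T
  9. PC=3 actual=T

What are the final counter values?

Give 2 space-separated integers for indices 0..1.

Ev 1: PC=3 idx=1 pred=N actual=N -> ctr[1]=0
Ev 2: PC=7 idx=1 pred=N actual=T -> ctr[1]=1
Ev 3: PC=5 idx=1 pred=N actual=T -> ctr[1]=2
Ev 4: PC=5 idx=1 pred=T actual=T -> ctr[1]=3
Ev 5: PC=3 idx=1 pred=T actual=N -> ctr[1]=2
Ev 6: PC=7 idx=1 pred=T actual=T -> ctr[1]=3
Ev 7: PC=3 idx=1 pred=T actual=T -> ctr[1]=3
Ev 8: PC=5 idx=1 pred=T actual=T -> ctr[1]=3
Ev 9: PC=3 idx=1 pred=T actual=T -> ctr[1]=3

Answer: 1 3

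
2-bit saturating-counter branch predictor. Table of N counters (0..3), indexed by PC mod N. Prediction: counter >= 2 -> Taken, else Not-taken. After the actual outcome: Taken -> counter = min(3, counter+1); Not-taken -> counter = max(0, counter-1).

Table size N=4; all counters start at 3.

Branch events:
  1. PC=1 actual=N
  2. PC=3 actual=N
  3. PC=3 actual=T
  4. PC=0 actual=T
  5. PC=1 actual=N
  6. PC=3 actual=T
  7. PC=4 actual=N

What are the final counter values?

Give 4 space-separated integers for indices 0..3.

Answer: 2 1 3 3

Derivation:
Ev 1: PC=1 idx=1 pred=T actual=N -> ctr[1]=2
Ev 2: PC=3 idx=3 pred=T actual=N -> ctr[3]=2
Ev 3: PC=3 idx=3 pred=T actual=T -> ctr[3]=3
Ev 4: PC=0 idx=0 pred=T actual=T -> ctr[0]=3
Ev 5: PC=1 idx=1 pred=T actual=N -> ctr[1]=1
Ev 6: PC=3 idx=3 pred=T actual=T -> ctr[3]=3
Ev 7: PC=4 idx=0 pred=T actual=N -> ctr[0]=2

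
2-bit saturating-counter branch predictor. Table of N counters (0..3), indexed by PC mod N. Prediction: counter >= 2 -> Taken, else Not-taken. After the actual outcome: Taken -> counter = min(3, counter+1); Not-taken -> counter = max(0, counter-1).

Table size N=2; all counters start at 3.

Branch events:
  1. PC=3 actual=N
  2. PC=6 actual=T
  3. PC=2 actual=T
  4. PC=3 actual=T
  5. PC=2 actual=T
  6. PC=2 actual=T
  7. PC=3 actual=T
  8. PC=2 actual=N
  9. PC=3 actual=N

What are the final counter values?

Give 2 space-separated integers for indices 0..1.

Ev 1: PC=3 idx=1 pred=T actual=N -> ctr[1]=2
Ev 2: PC=6 idx=0 pred=T actual=T -> ctr[0]=3
Ev 3: PC=2 idx=0 pred=T actual=T -> ctr[0]=3
Ev 4: PC=3 idx=1 pred=T actual=T -> ctr[1]=3
Ev 5: PC=2 idx=0 pred=T actual=T -> ctr[0]=3
Ev 6: PC=2 idx=0 pred=T actual=T -> ctr[0]=3
Ev 7: PC=3 idx=1 pred=T actual=T -> ctr[1]=3
Ev 8: PC=2 idx=0 pred=T actual=N -> ctr[0]=2
Ev 9: PC=3 idx=1 pred=T actual=N -> ctr[1]=2

Answer: 2 2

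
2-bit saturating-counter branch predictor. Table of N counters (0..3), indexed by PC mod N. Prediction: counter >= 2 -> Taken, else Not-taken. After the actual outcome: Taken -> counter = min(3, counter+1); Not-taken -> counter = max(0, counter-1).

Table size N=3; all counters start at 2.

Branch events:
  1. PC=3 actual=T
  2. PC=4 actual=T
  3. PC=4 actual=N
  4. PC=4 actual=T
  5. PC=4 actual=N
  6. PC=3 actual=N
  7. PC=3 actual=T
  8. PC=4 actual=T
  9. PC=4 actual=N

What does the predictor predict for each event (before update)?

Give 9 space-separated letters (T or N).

Ev 1: PC=3 idx=0 pred=T actual=T -> ctr[0]=3
Ev 2: PC=4 idx=1 pred=T actual=T -> ctr[1]=3
Ev 3: PC=4 idx=1 pred=T actual=N -> ctr[1]=2
Ev 4: PC=4 idx=1 pred=T actual=T -> ctr[1]=3
Ev 5: PC=4 idx=1 pred=T actual=N -> ctr[1]=2
Ev 6: PC=3 idx=0 pred=T actual=N -> ctr[0]=2
Ev 7: PC=3 idx=0 pred=T actual=T -> ctr[0]=3
Ev 8: PC=4 idx=1 pred=T actual=T -> ctr[1]=3
Ev 9: PC=4 idx=1 pred=T actual=N -> ctr[1]=2

Answer: T T T T T T T T T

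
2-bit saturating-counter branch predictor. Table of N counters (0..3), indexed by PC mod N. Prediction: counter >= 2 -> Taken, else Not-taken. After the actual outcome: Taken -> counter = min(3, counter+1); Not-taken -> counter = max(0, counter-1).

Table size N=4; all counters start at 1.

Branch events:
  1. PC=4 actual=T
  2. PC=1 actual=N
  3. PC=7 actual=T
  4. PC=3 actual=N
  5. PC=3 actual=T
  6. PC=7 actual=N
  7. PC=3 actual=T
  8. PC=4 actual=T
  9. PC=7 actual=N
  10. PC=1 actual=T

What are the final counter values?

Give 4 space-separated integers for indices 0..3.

Ev 1: PC=4 idx=0 pred=N actual=T -> ctr[0]=2
Ev 2: PC=1 idx=1 pred=N actual=N -> ctr[1]=0
Ev 3: PC=7 idx=3 pred=N actual=T -> ctr[3]=2
Ev 4: PC=3 idx=3 pred=T actual=N -> ctr[3]=1
Ev 5: PC=3 idx=3 pred=N actual=T -> ctr[3]=2
Ev 6: PC=7 idx=3 pred=T actual=N -> ctr[3]=1
Ev 7: PC=3 idx=3 pred=N actual=T -> ctr[3]=2
Ev 8: PC=4 idx=0 pred=T actual=T -> ctr[0]=3
Ev 9: PC=7 idx=3 pred=T actual=N -> ctr[3]=1
Ev 10: PC=1 idx=1 pred=N actual=T -> ctr[1]=1

Answer: 3 1 1 1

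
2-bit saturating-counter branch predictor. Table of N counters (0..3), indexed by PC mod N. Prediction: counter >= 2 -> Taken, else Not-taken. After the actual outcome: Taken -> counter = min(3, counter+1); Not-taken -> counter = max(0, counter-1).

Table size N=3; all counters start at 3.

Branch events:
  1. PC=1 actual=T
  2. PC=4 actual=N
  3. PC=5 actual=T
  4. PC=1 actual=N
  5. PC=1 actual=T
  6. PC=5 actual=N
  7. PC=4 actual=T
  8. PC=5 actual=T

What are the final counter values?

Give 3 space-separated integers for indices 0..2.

Ev 1: PC=1 idx=1 pred=T actual=T -> ctr[1]=3
Ev 2: PC=4 idx=1 pred=T actual=N -> ctr[1]=2
Ev 3: PC=5 idx=2 pred=T actual=T -> ctr[2]=3
Ev 4: PC=1 idx=1 pred=T actual=N -> ctr[1]=1
Ev 5: PC=1 idx=1 pred=N actual=T -> ctr[1]=2
Ev 6: PC=5 idx=2 pred=T actual=N -> ctr[2]=2
Ev 7: PC=4 idx=1 pred=T actual=T -> ctr[1]=3
Ev 8: PC=5 idx=2 pred=T actual=T -> ctr[2]=3

Answer: 3 3 3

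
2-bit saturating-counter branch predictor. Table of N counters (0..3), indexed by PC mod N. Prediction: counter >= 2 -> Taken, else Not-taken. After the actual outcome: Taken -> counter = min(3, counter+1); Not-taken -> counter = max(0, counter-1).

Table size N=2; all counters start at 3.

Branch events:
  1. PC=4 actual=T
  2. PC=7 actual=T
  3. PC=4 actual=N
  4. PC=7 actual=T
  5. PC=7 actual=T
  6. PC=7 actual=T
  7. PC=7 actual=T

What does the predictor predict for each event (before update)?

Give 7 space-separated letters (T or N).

Answer: T T T T T T T

Derivation:
Ev 1: PC=4 idx=0 pred=T actual=T -> ctr[0]=3
Ev 2: PC=7 idx=1 pred=T actual=T -> ctr[1]=3
Ev 3: PC=4 idx=0 pred=T actual=N -> ctr[0]=2
Ev 4: PC=7 idx=1 pred=T actual=T -> ctr[1]=3
Ev 5: PC=7 idx=1 pred=T actual=T -> ctr[1]=3
Ev 6: PC=7 idx=1 pred=T actual=T -> ctr[1]=3
Ev 7: PC=7 idx=1 pred=T actual=T -> ctr[1]=3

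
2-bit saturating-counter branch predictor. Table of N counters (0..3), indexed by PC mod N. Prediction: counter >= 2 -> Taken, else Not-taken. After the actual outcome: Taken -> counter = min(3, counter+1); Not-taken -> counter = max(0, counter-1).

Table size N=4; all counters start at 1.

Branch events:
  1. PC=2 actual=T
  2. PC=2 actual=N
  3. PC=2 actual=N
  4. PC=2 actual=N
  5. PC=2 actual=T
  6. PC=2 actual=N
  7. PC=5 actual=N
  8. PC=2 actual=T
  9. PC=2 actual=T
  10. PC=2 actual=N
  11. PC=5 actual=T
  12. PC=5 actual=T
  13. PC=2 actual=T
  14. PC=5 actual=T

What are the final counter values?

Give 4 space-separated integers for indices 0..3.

Answer: 1 3 2 1

Derivation:
Ev 1: PC=2 idx=2 pred=N actual=T -> ctr[2]=2
Ev 2: PC=2 idx=2 pred=T actual=N -> ctr[2]=1
Ev 3: PC=2 idx=2 pred=N actual=N -> ctr[2]=0
Ev 4: PC=2 idx=2 pred=N actual=N -> ctr[2]=0
Ev 5: PC=2 idx=2 pred=N actual=T -> ctr[2]=1
Ev 6: PC=2 idx=2 pred=N actual=N -> ctr[2]=0
Ev 7: PC=5 idx=1 pred=N actual=N -> ctr[1]=0
Ev 8: PC=2 idx=2 pred=N actual=T -> ctr[2]=1
Ev 9: PC=2 idx=2 pred=N actual=T -> ctr[2]=2
Ev 10: PC=2 idx=2 pred=T actual=N -> ctr[2]=1
Ev 11: PC=5 idx=1 pred=N actual=T -> ctr[1]=1
Ev 12: PC=5 idx=1 pred=N actual=T -> ctr[1]=2
Ev 13: PC=2 idx=2 pred=N actual=T -> ctr[2]=2
Ev 14: PC=5 idx=1 pred=T actual=T -> ctr[1]=3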